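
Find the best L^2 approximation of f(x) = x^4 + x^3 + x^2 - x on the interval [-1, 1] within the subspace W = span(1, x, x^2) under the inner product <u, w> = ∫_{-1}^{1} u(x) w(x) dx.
g(x) = 13*x^2/7 - 2*x/5 - 3/35

The best approximation g ∈ W is the orthogonal projection of f onto W. Writing g = a_0 + a_1 x + a_2 x^2, the coefficients solve the normal equations G · a = b where
  G_{ij} = <φ_i, φ_j> and b_i = <f, φ_i>, with φ_0 = 1, φ_1 = x, φ_2 = x^2.
G =
  [2, 0, 2/3]
  [0, 2/3, 0]
  [2/3, 0, 2/5],
b = (16/15, -4/15, 24/35).
Solving gives a_0 = -3/35, a_1 = -2/5, a_2 = 13/7, so
  g(x) = 13*x^2/7 - 2*x/5 - 3/35.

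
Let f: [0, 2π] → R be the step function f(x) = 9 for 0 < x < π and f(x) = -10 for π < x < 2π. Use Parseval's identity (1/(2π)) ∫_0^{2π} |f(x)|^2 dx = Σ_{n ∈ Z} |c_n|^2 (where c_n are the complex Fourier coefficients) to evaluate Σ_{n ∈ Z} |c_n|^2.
Σ |c_n|^2 = 181/2

Parseval equates the L^2 energy of f (normalised by 1/(2π)) with the ℓ^2 sum of its Fourier coefficients: (1/(2π)) ∫_0^{2π} |f|^2 = Σ |c_n|^2.
Compute the left side: (1/(2π)) [∫_0^π 9^2 dx + ∫_π^{2π} (-10)^2 dx] = (1/(2π)) · (81π + 100π) = (81 + 100)/2 = 181/2.
So Σ_{n ∈ Z} |c_n|^2 = 181/2.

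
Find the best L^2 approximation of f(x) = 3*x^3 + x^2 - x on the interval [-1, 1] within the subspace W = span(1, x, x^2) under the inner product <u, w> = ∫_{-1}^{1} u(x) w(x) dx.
g(x) = x^2 + 4*x/5

The best approximation g ∈ W is the orthogonal projection of f onto W. Writing g = a_0 + a_1 x + a_2 x^2, the coefficients solve the normal equations G · a = b where
  G_{ij} = <φ_i, φ_j> and b_i = <f, φ_i>, with φ_0 = 1, φ_1 = x, φ_2 = x^2.
G =
  [2, 0, 2/3]
  [0, 2/3, 0]
  [2/3, 0, 2/5],
b = (2/3, 8/15, 2/5).
Solving gives a_0 = 0, a_1 = 4/5, a_2 = 1, so
  g(x) = x^2 + 4*x/5.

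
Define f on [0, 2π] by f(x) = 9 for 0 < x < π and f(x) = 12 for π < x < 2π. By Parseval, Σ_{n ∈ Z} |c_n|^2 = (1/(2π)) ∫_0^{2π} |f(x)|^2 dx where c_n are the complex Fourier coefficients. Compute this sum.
Σ |c_n|^2 = 225/2

Parseval equates the L^2 energy of f (normalised by 1/(2π)) with the ℓ^2 sum of its Fourier coefficients: (1/(2π)) ∫_0^{2π} |f|^2 = Σ |c_n|^2.
Compute the left side: (1/(2π)) [∫_0^π 9^2 dx + ∫_π^{2π} 12^2 dx] = (1/(2π)) · (81π + 144π) = (81 + 144)/2 = 225/2.
So Σ_{n ∈ Z} |c_n|^2 = 225/2.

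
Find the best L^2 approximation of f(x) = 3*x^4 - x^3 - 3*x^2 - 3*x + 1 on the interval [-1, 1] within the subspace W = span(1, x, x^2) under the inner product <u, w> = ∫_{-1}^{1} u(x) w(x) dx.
g(x) = -3*x^2/7 - 18*x/5 + 26/35

The best approximation g ∈ W is the orthogonal projection of f onto W. Writing g = a_0 + a_1 x + a_2 x^2, the coefficients solve the normal equations G · a = b where
  G_{ij} = <φ_i, φ_j> and b_i = <f, φ_i>, with φ_0 = 1, φ_1 = x, φ_2 = x^2.
G =
  [2, 0, 2/3]
  [0, 2/3, 0]
  [2/3, 0, 2/5],
b = (6/5, -12/5, 34/105).
Solving gives a_0 = 26/35, a_1 = -18/5, a_2 = -3/7, so
  g(x) = -3*x^2/7 - 18*x/5 + 26/35.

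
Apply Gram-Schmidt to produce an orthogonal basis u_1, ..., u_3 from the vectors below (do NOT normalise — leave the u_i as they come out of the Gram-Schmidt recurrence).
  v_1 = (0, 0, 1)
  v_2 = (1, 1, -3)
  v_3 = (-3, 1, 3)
Orthogonal basis:
  u_1 = (0, 0, 1)
  u_2 = (1, 1, 0)
  u_3 = (-2, 2, 0)

Apply the Gram-Schmidt recurrence
  u_1 = v_1
  u_i = v_i − Σ_{j<i} ((v_i · u_j) / (u_j · u_j)) · u_j.

Step by step this gives:
  u_1 = (0, 0, 1)
  u_2 = (1, 1, 0)
  u_3 = (-2, 2, 0)

Orthogonality check:
  u_2 · u_1 = 0 (should be 0)
  u_3 · u_1 = 0 (should be 0)
  u_3 · u_2 = 0 (should be 0)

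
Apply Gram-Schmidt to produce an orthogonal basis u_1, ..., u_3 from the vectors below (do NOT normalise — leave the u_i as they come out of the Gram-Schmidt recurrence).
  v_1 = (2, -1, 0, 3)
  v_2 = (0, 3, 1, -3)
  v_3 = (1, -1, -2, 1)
Orthogonal basis:
  u_1 = (2, -1, 0, 3)
  u_2 = (12/7, 15/7, 1, -3/7)
  u_3 = (43/61, 8/61, -102/61, -26/61)

Apply the Gram-Schmidt recurrence
  u_1 = v_1
  u_i = v_i − Σ_{j<i} ((v_i · u_j) / (u_j · u_j)) · u_j.

Step by step this gives:
  u_1 = (2, -1, 0, 3)
  u_2 = (12/7, 15/7, 1, -3/7)
  u_3 = (43/61, 8/61, -102/61, -26/61)

Orthogonality check:
  u_2 · u_1 = 0 (should be 0)
  u_3 · u_1 = 0 (should be 0)
  u_3 · u_2 = 0 (should be 0)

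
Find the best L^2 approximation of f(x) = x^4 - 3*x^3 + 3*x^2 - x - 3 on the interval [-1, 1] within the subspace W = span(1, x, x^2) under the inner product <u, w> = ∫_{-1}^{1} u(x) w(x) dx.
g(x) = 27*x^2/7 - 14*x/5 - 108/35

The best approximation g ∈ W is the orthogonal projection of f onto W. Writing g = a_0 + a_1 x + a_2 x^2, the coefficients solve the normal equations G · a = b where
  G_{ij} = <φ_i, φ_j> and b_i = <f, φ_i>, with φ_0 = 1, φ_1 = x, φ_2 = x^2.
G =
  [2, 0, 2/3]
  [0, 2/3, 0]
  [2/3, 0, 2/5],
b = (-18/5, -28/15, -18/35).
Solving gives a_0 = -108/35, a_1 = -14/5, a_2 = 27/7, so
  g(x) = 27*x^2/7 - 14*x/5 - 108/35.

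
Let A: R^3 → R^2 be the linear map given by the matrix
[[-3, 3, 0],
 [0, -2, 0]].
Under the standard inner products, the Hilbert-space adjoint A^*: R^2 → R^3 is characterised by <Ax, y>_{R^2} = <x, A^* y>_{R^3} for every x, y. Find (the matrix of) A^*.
A^* = A^T =
[[-3, 0],
 [3, -2],
 [0, 0]]

For real matrices with standard dot products, the defining identity <Ax, y> = <x, A^* y> gives (Ax)^T y = x^T (A^*) y, i.e. x^T A^T y = x^T (A^*) y. Since this holds for all x, y, we must have A^* = A^T. Therefore
A^* =
[[-3, 0],
 [3, -2],
 [0, 0]].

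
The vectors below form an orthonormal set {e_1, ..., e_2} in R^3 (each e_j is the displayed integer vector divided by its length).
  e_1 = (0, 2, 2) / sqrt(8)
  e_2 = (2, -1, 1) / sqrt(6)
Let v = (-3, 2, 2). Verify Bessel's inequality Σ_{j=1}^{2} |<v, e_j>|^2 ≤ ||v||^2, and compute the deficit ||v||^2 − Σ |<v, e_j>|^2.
Σ |<v, e_j>|^2 = 14; ||v||^2 = 17; deficit = 3

Write each e_j = u_j / sqrt(<u_j, u_j>) where u_j is the displayed integer vector. Then <v, e_j> = <v, u_j> / sqrt(<u_j, u_j>), so |<v, e_j>|^2 = <v, u_j>^2 / <u_j, u_j>.
Coefficients: <v, e_1> = 8/sqrt(8), <v, e_2> = -6/sqrt(6).
Square and sum: Σ |<v, e_j>|^2 = 14.
Compute ||v||^2 = v·v = 17.
Deficit = 17 − 14 = 3 ≥ 0, confirming Bessel's inequality. (The deficit equals ||v − Σ <v,e_j> e_j||^2, the squared distance from v to span{e_j}.)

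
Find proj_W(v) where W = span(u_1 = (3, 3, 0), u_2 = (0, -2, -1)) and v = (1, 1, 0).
proj_W(v) = (1, 1, 0)

Set up U = [u_1 | ... | u_2] ∈ R^(3×2). The projector onto W = col(U) is P = U (U^T U)^(-1) U^T.
Compute U^T U =
  [18, -6]
  [-6, 5],
and U^T v = (6, -2).
Solve U^T U · c = U^T v for the coefficients: c = (1/3, 0). The projection is proj_W(v) = U c.
Check: (v - proj_W(v)) · u_1 = 0  (should be 0).
Check: (v - proj_W(v)) · u_2 = 0  (should be 0).
Result: proj_W(v) = (1, 1, 0).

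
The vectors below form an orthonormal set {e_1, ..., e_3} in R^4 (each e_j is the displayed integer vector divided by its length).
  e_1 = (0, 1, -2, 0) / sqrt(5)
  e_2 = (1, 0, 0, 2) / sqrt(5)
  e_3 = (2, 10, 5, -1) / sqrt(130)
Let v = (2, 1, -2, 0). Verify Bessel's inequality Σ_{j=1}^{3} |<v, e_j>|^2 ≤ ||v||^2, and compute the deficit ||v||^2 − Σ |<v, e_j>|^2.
Σ |<v, e_j>|^2 = 77/13; ||v||^2 = 9; deficit = 40/13

Write each e_j = u_j / sqrt(<u_j, u_j>) where u_j is the displayed integer vector. Then <v, e_j> = <v, u_j> / sqrt(<u_j, u_j>), so |<v, e_j>|^2 = <v, u_j>^2 / <u_j, u_j>.
Coefficients: <v, e_1> = 5/sqrt(5), <v, e_2> = 2/sqrt(5), <v, e_3> = 4/sqrt(130).
Square and sum: Σ |<v, e_j>|^2 = 77/13.
Compute ||v||^2 = v·v = 9.
Deficit = 9 − 77/13 = 40/13 ≥ 0, confirming Bessel's inequality. (The deficit equals ||v − Σ <v,e_j> e_j||^2, the squared distance from v to span{e_j}.)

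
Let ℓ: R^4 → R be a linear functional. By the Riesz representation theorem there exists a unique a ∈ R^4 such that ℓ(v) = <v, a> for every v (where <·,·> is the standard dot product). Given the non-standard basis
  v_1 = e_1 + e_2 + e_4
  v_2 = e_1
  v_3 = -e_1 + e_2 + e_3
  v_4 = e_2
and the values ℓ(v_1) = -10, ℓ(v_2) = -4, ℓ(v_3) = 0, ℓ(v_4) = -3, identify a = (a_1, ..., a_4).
a = (-4, -3, -1, -3)

Write a = (a_1, ..., a_4) in the standard basis. For each basis vector v_i, ℓ(v_i) = <v_i, a> is a linear equation in the a_j's. Collect the n equations into a matrix system V a = ℓ, where row i of V is v_i (expressed in the standard basis). Since V is invertible (lower-triangular with 1s on the diagonal, up to permutation), solve by back-substitution:
  V =
[[1, 1, 0, 1],
 [1, 0, 0, 0],
 [-1, 1, 1, 0],
 [0, 1, 0, 0]]
  V a = (-10, -4, 0, -3)
Solving gives a = (-4, -3, -1, -3).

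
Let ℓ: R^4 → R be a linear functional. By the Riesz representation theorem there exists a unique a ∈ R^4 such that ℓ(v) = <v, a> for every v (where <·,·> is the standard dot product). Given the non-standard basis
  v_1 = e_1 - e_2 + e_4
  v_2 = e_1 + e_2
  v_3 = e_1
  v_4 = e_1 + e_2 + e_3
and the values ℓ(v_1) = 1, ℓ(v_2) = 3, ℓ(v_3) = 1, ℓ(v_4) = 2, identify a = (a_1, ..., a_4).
a = (1, 2, -1, 2)

Write a = (a_1, ..., a_4) in the standard basis. For each basis vector v_i, ℓ(v_i) = <v_i, a> is a linear equation in the a_j's. Collect the n equations into a matrix system V a = ℓ, where row i of V is v_i (expressed in the standard basis). Since V is invertible (lower-triangular with 1s on the diagonal, up to permutation), solve by back-substitution:
  V =
[[1, -1, 0, 1],
 [1, 1, 0, 0],
 [1, 0, 0, 0],
 [1, 1, 1, 0]]
  V a = (1, 3, 1, 2)
Solving gives a = (1, 2, -1, 2).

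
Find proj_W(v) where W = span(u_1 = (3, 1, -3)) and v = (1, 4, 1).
proj_W(v) = (12/19, 4/19, -12/19)

Set up U = [u_1 | ... | u_1] ∈ R^(3×1). The projector onto W = col(U) is P = U (U^T U)^(-1) U^T.
Compute U^T U =
  [19],
and U^T v = (4).
Solve U^T U · c = U^T v for the coefficients: c = (4/19). The projection is proj_W(v) = U c.
Check: (v - proj_W(v)) · u_1 = 0  (should be 0).
Result: proj_W(v) = (12/19, 4/19, -12/19).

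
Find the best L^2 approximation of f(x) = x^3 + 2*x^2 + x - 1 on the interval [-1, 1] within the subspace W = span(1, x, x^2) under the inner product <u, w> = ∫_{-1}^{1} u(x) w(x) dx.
g(x) = 2*x^2 + 8*x/5 - 1

The best approximation g ∈ W is the orthogonal projection of f onto W. Writing g = a_0 + a_1 x + a_2 x^2, the coefficients solve the normal equations G · a = b where
  G_{ij} = <φ_i, φ_j> and b_i = <f, φ_i>, with φ_0 = 1, φ_1 = x, φ_2 = x^2.
G =
  [2, 0, 2/3]
  [0, 2/3, 0]
  [2/3, 0, 2/5],
b = (-2/3, 16/15, 2/15).
Solving gives a_0 = -1, a_1 = 8/5, a_2 = 2, so
  g(x) = 2*x^2 + 8*x/5 - 1.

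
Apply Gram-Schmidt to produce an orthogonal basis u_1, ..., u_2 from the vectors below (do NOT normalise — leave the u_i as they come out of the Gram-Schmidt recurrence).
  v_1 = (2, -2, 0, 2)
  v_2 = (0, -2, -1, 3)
Orthogonal basis:
  u_1 = (2, -2, 0, 2)
  u_2 = (-5/3, -1/3, -1, 4/3)

Apply the Gram-Schmidt recurrence
  u_1 = v_1
  u_i = v_i − Σ_{j<i} ((v_i · u_j) / (u_j · u_j)) · u_j.

Step by step this gives:
  u_1 = (2, -2, 0, 2)
  u_2 = (-5/3, -1/3, -1, 4/3)

Orthogonality check:
  u_2 · u_1 = 0 (should be 0)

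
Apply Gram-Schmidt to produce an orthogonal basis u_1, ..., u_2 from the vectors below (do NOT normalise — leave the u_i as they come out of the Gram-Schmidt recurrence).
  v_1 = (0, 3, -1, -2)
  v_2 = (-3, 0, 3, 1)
Orthogonal basis:
  u_1 = (0, 3, -1, -2)
  u_2 = (-3, 15/14, 37/14, 2/7)

Apply the Gram-Schmidt recurrence
  u_1 = v_1
  u_i = v_i − Σ_{j<i} ((v_i · u_j) / (u_j · u_j)) · u_j.

Step by step this gives:
  u_1 = (0, 3, -1, -2)
  u_2 = (-3, 15/14, 37/14, 2/7)

Orthogonality check:
  u_2 · u_1 = 0 (should be 0)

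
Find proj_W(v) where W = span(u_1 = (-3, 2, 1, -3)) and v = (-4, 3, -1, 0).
proj_W(v) = (-51/23, 34/23, 17/23, -51/23)

Set up U = [u_1 | ... | u_1] ∈ R^(4×1). The projector onto W = col(U) is P = U (U^T U)^(-1) U^T.
Compute U^T U =
  [23],
and U^T v = (17).
Solve U^T U · c = U^T v for the coefficients: c = (17/23). The projection is proj_W(v) = U c.
Check: (v - proj_W(v)) · u_1 = 0  (should be 0).
Result: proj_W(v) = (-51/23, 34/23, 17/23, -51/23).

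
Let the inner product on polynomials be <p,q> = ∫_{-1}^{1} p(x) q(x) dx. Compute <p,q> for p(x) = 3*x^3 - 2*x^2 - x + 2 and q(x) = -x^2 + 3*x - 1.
<p,q> = -8/5

Expand the product: p(x)·q(x) = -3*x^5 + 11*x^4 - 8*x^3 - 3*x^2 + 7*x - 2.
∫_{-1}^{1} of each monomial x^k gives [2/(k+1) if k even, 0 if k odd]. Integrating term-by-term (or equivalently evaluating the antiderivative F(x) = -x^6/2 + 11*x^5/5 - 2*x^4 - x^3 + 7*x^2/2 - 2*x at the endpoints):
  F(1) − F(−1) = 1/5 − (9/5) = -8/5.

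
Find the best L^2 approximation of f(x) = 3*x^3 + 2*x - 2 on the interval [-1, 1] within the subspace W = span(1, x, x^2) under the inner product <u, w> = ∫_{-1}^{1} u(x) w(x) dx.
g(x) = 19*x/5 - 2

The best approximation g ∈ W is the orthogonal projection of f onto W. Writing g = a_0 + a_1 x + a_2 x^2, the coefficients solve the normal equations G · a = b where
  G_{ij} = <φ_i, φ_j> and b_i = <f, φ_i>, with φ_0 = 1, φ_1 = x, φ_2 = x^2.
G =
  [2, 0, 2/3]
  [0, 2/3, 0]
  [2/3, 0, 2/5],
b = (-4, 38/15, -4/3).
Solving gives a_0 = -2, a_1 = 19/5, a_2 = 0, so
  g(x) = 19*x/5 - 2.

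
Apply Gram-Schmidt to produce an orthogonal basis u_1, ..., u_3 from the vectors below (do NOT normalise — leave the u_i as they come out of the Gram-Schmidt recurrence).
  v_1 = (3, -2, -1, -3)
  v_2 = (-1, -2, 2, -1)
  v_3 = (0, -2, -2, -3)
Orthogonal basis:
  u_1 = (3, -2, -1, -3)
  u_2 = (-29/23, -42/23, 48/23, -17/23)
  u_3 = (-393/226, -43/113, -193/113, -207/226)

Apply the Gram-Schmidt recurrence
  u_1 = v_1
  u_i = v_i − Σ_{j<i} ((v_i · u_j) / (u_j · u_j)) · u_j.

Step by step this gives:
  u_1 = (3, -2, -1, -3)
  u_2 = (-29/23, -42/23, 48/23, -17/23)
  u_3 = (-393/226, -43/113, -193/113, -207/226)

Orthogonality check:
  u_2 · u_1 = 0 (should be 0)
  u_3 · u_1 = 0 (should be 0)
  u_3 · u_2 = 0 (should be 0)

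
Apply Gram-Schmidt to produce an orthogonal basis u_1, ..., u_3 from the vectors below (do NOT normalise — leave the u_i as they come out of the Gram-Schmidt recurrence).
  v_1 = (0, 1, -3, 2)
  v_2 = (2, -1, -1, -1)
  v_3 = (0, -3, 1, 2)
Orthogonal basis:
  u_1 = (0, 1, -3, 2)
  u_2 = (2, -1, -1, -1)
  u_3 = (0, -20/7, 4/7, 16/7)

Apply the Gram-Schmidt recurrence
  u_1 = v_1
  u_i = v_i − Σ_{j<i} ((v_i · u_j) / (u_j · u_j)) · u_j.

Step by step this gives:
  u_1 = (0, 1, -3, 2)
  u_2 = (2, -1, -1, -1)
  u_3 = (0, -20/7, 4/7, 16/7)

Orthogonality check:
  u_2 · u_1 = 0 (should be 0)
  u_3 · u_1 = 0 (should be 0)
  u_3 · u_2 = 0 (should be 0)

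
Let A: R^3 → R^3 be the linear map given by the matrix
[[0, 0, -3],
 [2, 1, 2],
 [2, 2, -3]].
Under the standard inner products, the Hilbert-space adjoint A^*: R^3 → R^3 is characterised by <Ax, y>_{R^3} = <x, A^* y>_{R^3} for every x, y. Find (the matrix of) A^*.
A^* = A^T =
[[0, 2, 2],
 [0, 1, 2],
 [-3, 2, -3]]

For real matrices with standard dot products, the defining identity <Ax, y> = <x, A^* y> gives (Ax)^T y = x^T (A^*) y, i.e. x^T A^T y = x^T (A^*) y. Since this holds for all x, y, we must have A^* = A^T. Therefore
A^* =
[[0, 2, 2],
 [0, 1, 2],
 [-3, 2, -3]].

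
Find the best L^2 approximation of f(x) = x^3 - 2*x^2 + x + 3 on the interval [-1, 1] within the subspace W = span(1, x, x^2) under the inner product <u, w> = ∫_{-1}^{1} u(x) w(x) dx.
g(x) = -2*x^2 + 8*x/5 + 3

The best approximation g ∈ W is the orthogonal projection of f onto W. Writing g = a_0 + a_1 x + a_2 x^2, the coefficients solve the normal equations G · a = b where
  G_{ij} = <φ_i, φ_j> and b_i = <f, φ_i>, with φ_0 = 1, φ_1 = x, φ_2 = x^2.
G =
  [2, 0, 2/3]
  [0, 2/3, 0]
  [2/3, 0, 2/5],
b = (14/3, 16/15, 6/5).
Solving gives a_0 = 3, a_1 = 8/5, a_2 = -2, so
  g(x) = -2*x^2 + 8*x/5 + 3.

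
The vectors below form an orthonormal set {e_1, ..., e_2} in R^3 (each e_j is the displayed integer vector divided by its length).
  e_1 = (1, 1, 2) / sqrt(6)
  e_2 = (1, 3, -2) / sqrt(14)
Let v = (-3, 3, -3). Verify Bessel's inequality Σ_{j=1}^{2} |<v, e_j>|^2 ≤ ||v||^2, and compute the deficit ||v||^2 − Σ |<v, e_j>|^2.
Σ |<v, e_j>|^2 = 114/7; ||v||^2 = 27; deficit = 75/7

Write each e_j = u_j / sqrt(<u_j, u_j>) where u_j is the displayed integer vector. Then <v, e_j> = <v, u_j> / sqrt(<u_j, u_j>), so |<v, e_j>|^2 = <v, u_j>^2 / <u_j, u_j>.
Coefficients: <v, e_1> = -6/sqrt(6), <v, e_2> = 12/sqrt(14).
Square and sum: Σ |<v, e_j>|^2 = 114/7.
Compute ||v||^2 = v·v = 27.
Deficit = 27 − 114/7 = 75/7 ≥ 0, confirming Bessel's inequality. (The deficit equals ||v − Σ <v,e_j> e_j||^2, the squared distance from v to span{e_j}.)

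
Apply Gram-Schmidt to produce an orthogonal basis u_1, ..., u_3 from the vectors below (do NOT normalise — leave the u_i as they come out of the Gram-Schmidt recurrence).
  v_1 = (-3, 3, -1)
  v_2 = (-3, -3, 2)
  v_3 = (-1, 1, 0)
Orthogonal basis:
  u_1 = (-3, 3, -1)
  u_2 = (-63/19, -51/19, 36/19)
  u_3 = (1/23, 3/23, 6/23)

Apply the Gram-Schmidt recurrence
  u_1 = v_1
  u_i = v_i − Σ_{j<i} ((v_i · u_j) / (u_j · u_j)) · u_j.

Step by step this gives:
  u_1 = (-3, 3, -1)
  u_2 = (-63/19, -51/19, 36/19)
  u_3 = (1/23, 3/23, 6/23)

Orthogonality check:
  u_2 · u_1 = 0 (should be 0)
  u_3 · u_1 = 0 (should be 0)
  u_3 · u_2 = 0 (should be 0)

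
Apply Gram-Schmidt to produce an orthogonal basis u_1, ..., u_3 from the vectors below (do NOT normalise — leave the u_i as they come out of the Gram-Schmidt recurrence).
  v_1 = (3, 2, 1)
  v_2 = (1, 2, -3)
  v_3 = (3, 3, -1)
Orthogonal basis:
  u_1 = (3, 2, 1)
  u_2 = (1/7, 10/7, -23/7)
  u_3 = (-4/45, 1/9, 2/45)

Apply the Gram-Schmidt recurrence
  u_1 = v_1
  u_i = v_i − Σ_{j<i} ((v_i · u_j) / (u_j · u_j)) · u_j.

Step by step this gives:
  u_1 = (3, 2, 1)
  u_2 = (1/7, 10/7, -23/7)
  u_3 = (-4/45, 1/9, 2/45)

Orthogonality check:
  u_2 · u_1 = 0 (should be 0)
  u_3 · u_1 = 0 (should be 0)
  u_3 · u_2 = 0 (should be 0)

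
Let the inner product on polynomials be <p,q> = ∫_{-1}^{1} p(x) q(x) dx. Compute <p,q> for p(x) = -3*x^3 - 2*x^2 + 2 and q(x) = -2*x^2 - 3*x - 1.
<p,q> = -2/15

Expand the product: p(x)·q(x) = 6*x^5 + 13*x^4 + 9*x^3 - 2*x^2 - 6*x - 2.
∫_{-1}^{1} of each monomial x^k gives [2/(k+1) if k even, 0 if k odd]. Integrating term-by-term (or equivalently evaluating the antiderivative F(x) = x^6 + 13*x^5/5 + 9*x^4/4 - 2*x^3/3 - 3*x^2 - 2*x at the endpoints):
  F(1) − F(−1) = 11/60 − (19/60) = -2/15.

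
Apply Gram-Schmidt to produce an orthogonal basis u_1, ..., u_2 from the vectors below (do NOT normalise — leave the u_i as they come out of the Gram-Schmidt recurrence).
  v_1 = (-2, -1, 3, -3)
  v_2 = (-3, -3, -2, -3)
Orthogonal basis:
  u_1 = (-2, -1, 3, -3)
  u_2 = (-45/23, -57/23, -82/23, -33/23)

Apply the Gram-Schmidt recurrence
  u_1 = v_1
  u_i = v_i − Σ_{j<i} ((v_i · u_j) / (u_j · u_j)) · u_j.

Step by step this gives:
  u_1 = (-2, -1, 3, -3)
  u_2 = (-45/23, -57/23, -82/23, -33/23)

Orthogonality check:
  u_2 · u_1 = 0 (should be 0)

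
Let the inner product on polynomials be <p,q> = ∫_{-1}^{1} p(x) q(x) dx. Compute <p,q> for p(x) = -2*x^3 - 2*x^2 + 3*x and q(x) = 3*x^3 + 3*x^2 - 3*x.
<p,q> = -144/35

Expand the product: p(x)·q(x) = -6*x^6 - 12*x^5 + 9*x^4 + 15*x^3 - 9*x^2.
∫_{-1}^{1} of each monomial x^k gives [2/(k+1) if k even, 0 if k odd]. Integrating term-by-term (or equivalently evaluating the antiderivative F(x) = -6*x^7/7 - 2*x^6 + 9*x^5/5 + 15*x^4/4 - 3*x^3 at the endpoints):
  F(1) − F(−1) = -43/140 − (533/140) = -144/35.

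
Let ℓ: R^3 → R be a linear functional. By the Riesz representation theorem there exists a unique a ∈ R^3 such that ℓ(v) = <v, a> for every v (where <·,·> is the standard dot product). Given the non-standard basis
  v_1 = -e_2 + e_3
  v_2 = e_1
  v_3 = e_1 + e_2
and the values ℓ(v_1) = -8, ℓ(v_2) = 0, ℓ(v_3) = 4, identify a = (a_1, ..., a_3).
a = (0, 4, -4)

Write a = (a_1, ..., a_3) in the standard basis. For each basis vector v_i, ℓ(v_i) = <v_i, a> is a linear equation in the a_j's. Collect the n equations into a matrix system V a = ℓ, where row i of V is v_i (expressed in the standard basis). Since V is invertible (lower-triangular with 1s on the diagonal, up to permutation), solve by back-substitution:
  V =
[[0, -1, 1],
 [1, 0, 0],
 [1, 1, 0]]
  V a = (-8, 0, 4)
Solving gives a = (0, 4, -4).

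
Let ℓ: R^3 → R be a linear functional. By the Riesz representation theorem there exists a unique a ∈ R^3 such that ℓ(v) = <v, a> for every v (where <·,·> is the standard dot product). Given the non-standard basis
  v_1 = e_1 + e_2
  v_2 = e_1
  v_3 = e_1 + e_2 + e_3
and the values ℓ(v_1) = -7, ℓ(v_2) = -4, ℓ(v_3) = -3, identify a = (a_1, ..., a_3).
a = (-4, -3, 4)

Write a = (a_1, ..., a_3) in the standard basis. For each basis vector v_i, ℓ(v_i) = <v_i, a> is a linear equation in the a_j's. Collect the n equations into a matrix system V a = ℓ, where row i of V is v_i (expressed in the standard basis). Since V is invertible (lower-triangular with 1s on the diagonal, up to permutation), solve by back-substitution:
  V =
[[1, 1, 0],
 [1, 0, 0],
 [1, 1, 1]]
  V a = (-7, -4, -3)
Solving gives a = (-4, -3, 4).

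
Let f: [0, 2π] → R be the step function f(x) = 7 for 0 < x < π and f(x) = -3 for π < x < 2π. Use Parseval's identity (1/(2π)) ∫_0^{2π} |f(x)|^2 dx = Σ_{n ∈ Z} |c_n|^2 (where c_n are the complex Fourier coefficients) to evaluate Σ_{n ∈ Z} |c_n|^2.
Σ |c_n|^2 = 29

Parseval equates the L^2 energy of f (normalised by 1/(2π)) with the ℓ^2 sum of its Fourier coefficients: (1/(2π)) ∫_0^{2π} |f|^2 = Σ |c_n|^2.
Compute the left side: (1/(2π)) [∫_0^π 7^2 dx + ∫_π^{2π} (-3)^2 dx] = (1/(2π)) · (49π + 9π) = (49 + 9)/2 = 29.
So Σ_{n ∈ Z} |c_n|^2 = 29.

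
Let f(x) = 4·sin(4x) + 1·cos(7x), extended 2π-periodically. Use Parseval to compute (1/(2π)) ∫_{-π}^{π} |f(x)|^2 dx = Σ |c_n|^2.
Σ |c_n|^2 = 17/2

Expand |f|^2 and use orthogonality of {sin(nx), cos(mx)} on [-π, π]:
  ∫_{-π}^{π} sin(nx)^2 dx = π, ∫ cos(mx)^2 dx = π, and cross terms integrate to 0.
So ∫_{-π}^{π} f(x)^2 dx = 4^2 · π + 1^2 · π = (16 + 1)π.
Divide by 2π: (16 + 1)/2 = 17/2.
By Parseval, this equals Σ |c_n|^2.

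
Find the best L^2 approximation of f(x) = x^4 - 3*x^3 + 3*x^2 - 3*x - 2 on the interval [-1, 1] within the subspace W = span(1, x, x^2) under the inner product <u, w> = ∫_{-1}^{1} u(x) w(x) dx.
g(x) = 27*x^2/7 - 24*x/5 - 73/35

The best approximation g ∈ W is the orthogonal projection of f onto W. Writing g = a_0 + a_1 x + a_2 x^2, the coefficients solve the normal equations G · a = b where
  G_{ij} = <φ_i, φ_j> and b_i = <f, φ_i>, with φ_0 = 1, φ_1 = x, φ_2 = x^2.
G =
  [2, 0, 2/3]
  [0, 2/3, 0]
  [2/3, 0, 2/5],
b = (-8/5, -16/5, 16/105).
Solving gives a_0 = -73/35, a_1 = -24/5, a_2 = 27/7, so
  g(x) = 27*x^2/7 - 24*x/5 - 73/35.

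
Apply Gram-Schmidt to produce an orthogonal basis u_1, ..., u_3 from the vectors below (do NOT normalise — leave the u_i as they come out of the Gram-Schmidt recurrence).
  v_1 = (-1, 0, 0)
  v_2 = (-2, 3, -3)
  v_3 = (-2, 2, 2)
Orthogonal basis:
  u_1 = (-1, 0, 0)
  u_2 = (0, 3, -3)
  u_3 = (0, 2, 2)

Apply the Gram-Schmidt recurrence
  u_1 = v_1
  u_i = v_i − Σ_{j<i} ((v_i · u_j) / (u_j · u_j)) · u_j.

Step by step this gives:
  u_1 = (-1, 0, 0)
  u_2 = (0, 3, -3)
  u_3 = (0, 2, 2)

Orthogonality check:
  u_2 · u_1 = 0 (should be 0)
  u_3 · u_1 = 0 (should be 0)
  u_3 · u_2 = 0 (should be 0)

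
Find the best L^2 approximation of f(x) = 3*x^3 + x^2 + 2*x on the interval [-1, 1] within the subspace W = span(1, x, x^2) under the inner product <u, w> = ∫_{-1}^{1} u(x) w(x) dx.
g(x) = x^2 + 19*x/5

The best approximation g ∈ W is the orthogonal projection of f onto W. Writing g = a_0 + a_1 x + a_2 x^2, the coefficients solve the normal equations G · a = b where
  G_{ij} = <φ_i, φ_j> and b_i = <f, φ_i>, with φ_0 = 1, φ_1 = x, φ_2 = x^2.
G =
  [2, 0, 2/3]
  [0, 2/3, 0]
  [2/3, 0, 2/5],
b = (2/3, 38/15, 2/5).
Solving gives a_0 = 0, a_1 = 19/5, a_2 = 1, so
  g(x) = x^2 + 19*x/5.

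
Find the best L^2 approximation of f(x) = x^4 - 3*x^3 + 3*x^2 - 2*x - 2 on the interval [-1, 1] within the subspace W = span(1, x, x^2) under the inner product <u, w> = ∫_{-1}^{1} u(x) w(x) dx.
g(x) = 27*x^2/7 - 19*x/5 - 73/35

The best approximation g ∈ W is the orthogonal projection of f onto W. Writing g = a_0 + a_1 x + a_2 x^2, the coefficients solve the normal equations G · a = b where
  G_{ij} = <φ_i, φ_j> and b_i = <f, φ_i>, with φ_0 = 1, φ_1 = x, φ_2 = x^2.
G =
  [2, 0, 2/3]
  [0, 2/3, 0]
  [2/3, 0, 2/5],
b = (-8/5, -38/15, 16/105).
Solving gives a_0 = -73/35, a_1 = -19/5, a_2 = 27/7, so
  g(x) = 27*x^2/7 - 19*x/5 - 73/35.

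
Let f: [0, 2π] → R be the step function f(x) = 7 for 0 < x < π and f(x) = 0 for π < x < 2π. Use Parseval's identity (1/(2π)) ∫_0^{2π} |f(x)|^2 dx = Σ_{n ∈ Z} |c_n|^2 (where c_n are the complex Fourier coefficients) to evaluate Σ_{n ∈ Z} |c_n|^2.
Σ |c_n|^2 = 49/2

Parseval equates the L^2 energy of f (normalised by 1/(2π)) with the ℓ^2 sum of its Fourier coefficients: (1/(2π)) ∫_0^{2π} |f|^2 = Σ |c_n|^2.
Compute the left side: (1/(2π)) [∫_0^π 7^2 dx + ∫_π^{2π} 0^2 dx] = (1/(2π)) · (49π + 0π) = (49 + 0)/2 = 49/2.
So Σ_{n ∈ Z} |c_n|^2 = 49/2.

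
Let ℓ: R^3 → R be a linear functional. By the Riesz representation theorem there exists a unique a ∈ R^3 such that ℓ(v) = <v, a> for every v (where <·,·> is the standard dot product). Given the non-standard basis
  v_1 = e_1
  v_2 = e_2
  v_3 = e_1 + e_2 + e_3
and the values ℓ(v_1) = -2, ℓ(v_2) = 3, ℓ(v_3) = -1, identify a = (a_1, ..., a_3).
a = (-2, 3, -2)

Write a = (a_1, ..., a_3) in the standard basis. For each basis vector v_i, ℓ(v_i) = <v_i, a> is a linear equation in the a_j's. Collect the n equations into a matrix system V a = ℓ, where row i of V is v_i (expressed in the standard basis). Since V is invertible (lower-triangular with 1s on the diagonal, up to permutation), solve by back-substitution:
  V =
[[1, 0, 0],
 [0, 1, 0],
 [1, 1, 1]]
  V a = (-2, 3, -1)
Solving gives a = (-2, 3, -2).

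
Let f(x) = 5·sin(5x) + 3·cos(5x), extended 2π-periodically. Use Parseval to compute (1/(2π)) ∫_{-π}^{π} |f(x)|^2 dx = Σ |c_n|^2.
Σ |c_n|^2 = 17

Expand |f|^2 and use orthogonality of {sin(nx), cos(mx)} on [-π, π]:
  ∫_{-π}^{π} sin(nx)^2 dx = π, ∫ cos(mx)^2 dx = π, and cross terms integrate to 0.
So ∫_{-π}^{π} f(x)^2 dx = 5^2 · π + 3^2 · π = (25 + 9)π.
Divide by 2π: (25 + 9)/2 = 17.
By Parseval, this equals Σ |c_n|^2.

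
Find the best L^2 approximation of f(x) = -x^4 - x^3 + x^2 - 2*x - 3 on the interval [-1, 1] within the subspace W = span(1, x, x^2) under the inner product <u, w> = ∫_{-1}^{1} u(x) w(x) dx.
g(x) = x^2/7 - 13*x/5 - 102/35

The best approximation g ∈ W is the orthogonal projection of f onto W. Writing g = a_0 + a_1 x + a_2 x^2, the coefficients solve the normal equations G · a = b where
  G_{ij} = <φ_i, φ_j> and b_i = <f, φ_i>, with φ_0 = 1, φ_1 = x, φ_2 = x^2.
G =
  [2, 0, 2/3]
  [0, 2/3, 0]
  [2/3, 0, 2/5],
b = (-86/15, -26/15, -66/35).
Solving gives a_0 = -102/35, a_1 = -13/5, a_2 = 1/7, so
  g(x) = x^2/7 - 13*x/5 - 102/35.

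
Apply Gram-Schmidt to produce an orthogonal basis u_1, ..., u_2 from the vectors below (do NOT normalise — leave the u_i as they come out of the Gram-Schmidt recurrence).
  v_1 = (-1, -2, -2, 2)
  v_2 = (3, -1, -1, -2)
Orthogonal basis:
  u_1 = (-1, -2, -2, 2)
  u_2 = (36/13, -19/13, -19/13, -20/13)

Apply the Gram-Schmidt recurrence
  u_1 = v_1
  u_i = v_i − Σ_{j<i} ((v_i · u_j) / (u_j · u_j)) · u_j.

Step by step this gives:
  u_1 = (-1, -2, -2, 2)
  u_2 = (36/13, -19/13, -19/13, -20/13)

Orthogonality check:
  u_2 · u_1 = 0 (should be 0)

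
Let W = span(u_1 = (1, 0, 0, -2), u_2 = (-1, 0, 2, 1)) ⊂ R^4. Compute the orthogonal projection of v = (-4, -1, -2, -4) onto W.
proj_W(v) = (20/21, 0, -16/21, -32/21)

Set up U = [u_1 | ... | u_2] ∈ R^(4×2). The projector onto W = col(U) is P = U (U^T U)^(-1) U^T.
Compute U^T U =
  [5, -3]
  [-3, 6],
and U^T v = (4, -4).
Solve U^T U · c = U^T v for the coefficients: c = (4/7, -8/21). The projection is proj_W(v) = U c.
Check: (v - proj_W(v)) · u_1 = 0  (should be 0).
Check: (v - proj_W(v)) · u_2 = 0  (should be 0).
Result: proj_W(v) = (20/21, 0, -16/21, -32/21).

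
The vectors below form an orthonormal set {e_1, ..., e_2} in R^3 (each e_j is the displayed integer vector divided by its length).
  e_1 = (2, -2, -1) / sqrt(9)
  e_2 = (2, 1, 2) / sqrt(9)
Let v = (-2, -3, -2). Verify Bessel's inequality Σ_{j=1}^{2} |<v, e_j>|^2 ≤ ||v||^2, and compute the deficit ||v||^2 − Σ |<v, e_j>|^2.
Σ |<v, e_j>|^2 = 137/9; ||v||^2 = 17; deficit = 16/9

Write each e_j = u_j / sqrt(<u_j, u_j>) where u_j is the displayed integer vector. Then <v, e_j> = <v, u_j> / sqrt(<u_j, u_j>), so |<v, e_j>|^2 = <v, u_j>^2 / <u_j, u_j>.
Coefficients: <v, e_1> = 4/sqrt(9), <v, e_2> = -11/sqrt(9).
Square and sum: Σ |<v, e_j>|^2 = 137/9.
Compute ||v||^2 = v·v = 17.
Deficit = 17 − 137/9 = 16/9 ≥ 0, confirming Bessel's inequality. (The deficit equals ||v − Σ <v,e_j> e_j||^2, the squared distance from v to span{e_j}.)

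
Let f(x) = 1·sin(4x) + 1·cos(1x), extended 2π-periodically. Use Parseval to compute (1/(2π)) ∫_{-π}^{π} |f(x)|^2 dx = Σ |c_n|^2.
Σ |c_n|^2 = 1

Expand |f|^2 and use orthogonality of {sin(nx), cos(mx)} on [-π, π]:
  ∫_{-π}^{π} sin(nx)^2 dx = π, ∫ cos(mx)^2 dx = π, and cross terms integrate to 0.
So ∫_{-π}^{π} f(x)^2 dx = 1^2 · π + 1^2 · π = (1 + 1)π.
Divide by 2π: (1 + 1)/2 = 1.
By Parseval, this equals Σ |c_n|^2.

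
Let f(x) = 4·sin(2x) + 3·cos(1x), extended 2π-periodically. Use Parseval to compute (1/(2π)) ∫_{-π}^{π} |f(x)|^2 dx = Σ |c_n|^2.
Σ |c_n|^2 = 25/2

Expand |f|^2 and use orthogonality of {sin(nx), cos(mx)} on [-π, π]:
  ∫_{-π}^{π} sin(nx)^2 dx = π, ∫ cos(mx)^2 dx = π, and cross terms integrate to 0.
So ∫_{-π}^{π} f(x)^2 dx = 4^2 · π + 3^2 · π = (16 + 9)π.
Divide by 2π: (16 + 9)/2 = 25/2.
By Parseval, this equals Σ |c_n|^2.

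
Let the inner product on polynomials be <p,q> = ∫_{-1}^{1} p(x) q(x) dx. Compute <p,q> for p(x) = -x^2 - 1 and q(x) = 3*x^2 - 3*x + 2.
<p,q> = -128/15

Expand the product: p(x)·q(x) = -3*x^4 + 3*x^3 - 5*x^2 + 3*x - 2.
∫_{-1}^{1} of each monomial x^k gives [2/(k+1) if k even, 0 if k odd]. Integrating term-by-term (or equivalently evaluating the antiderivative F(x) = -3*x^5/5 + 3*x^4/4 - 5*x^3/3 + 3*x^2/2 - 2*x at the endpoints):
  F(1) − F(−1) = -121/60 − (391/60) = -128/15.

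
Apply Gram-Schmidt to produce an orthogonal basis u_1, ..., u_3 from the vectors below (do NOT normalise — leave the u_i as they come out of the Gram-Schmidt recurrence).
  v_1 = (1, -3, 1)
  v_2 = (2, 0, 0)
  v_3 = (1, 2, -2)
Orthogonal basis:
  u_1 = (1, -3, 1)
  u_2 = (20/11, 6/11, -2/11)
  u_3 = (0, -2/5, -6/5)

Apply the Gram-Schmidt recurrence
  u_1 = v_1
  u_i = v_i − Σ_{j<i} ((v_i · u_j) / (u_j · u_j)) · u_j.

Step by step this gives:
  u_1 = (1, -3, 1)
  u_2 = (20/11, 6/11, -2/11)
  u_3 = (0, -2/5, -6/5)

Orthogonality check:
  u_2 · u_1 = 0 (should be 0)
  u_3 · u_1 = 0 (should be 0)
  u_3 · u_2 = 0 (should be 0)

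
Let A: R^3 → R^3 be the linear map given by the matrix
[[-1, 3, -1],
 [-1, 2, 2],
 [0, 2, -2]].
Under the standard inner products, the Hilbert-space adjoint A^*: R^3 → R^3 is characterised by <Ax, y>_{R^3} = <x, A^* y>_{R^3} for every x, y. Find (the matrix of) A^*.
A^* = A^T =
[[-1, -1, 0],
 [3, 2, 2],
 [-1, 2, -2]]

For real matrices with standard dot products, the defining identity <Ax, y> = <x, A^* y> gives (Ax)^T y = x^T (A^*) y, i.e. x^T A^T y = x^T (A^*) y. Since this holds for all x, y, we must have A^* = A^T. Therefore
A^* =
[[-1, -1, 0],
 [3, 2, 2],
 [-1, 2, -2]].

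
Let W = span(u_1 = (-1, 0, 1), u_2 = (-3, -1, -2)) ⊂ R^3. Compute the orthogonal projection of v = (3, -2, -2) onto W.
proj_W(v) = (70/27, 1/27, -65/27)

Set up U = [u_1 | ... | u_2] ∈ R^(3×2). The projector onto W = col(U) is P = U (U^T U)^(-1) U^T.
Compute U^T U =
  [2, 1]
  [1, 14],
and U^T v = (-5, -3).
Solve U^T U · c = U^T v for the coefficients: c = (-67/27, -1/27). The projection is proj_W(v) = U c.
Check: (v - proj_W(v)) · u_1 = 0  (should be 0).
Check: (v - proj_W(v)) · u_2 = 0  (should be 0).
Result: proj_W(v) = (70/27, 1/27, -65/27).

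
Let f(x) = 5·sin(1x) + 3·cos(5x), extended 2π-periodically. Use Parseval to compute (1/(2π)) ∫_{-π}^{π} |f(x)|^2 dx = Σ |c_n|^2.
Σ |c_n|^2 = 17

Expand |f|^2 and use orthogonality of {sin(nx), cos(mx)} on [-π, π]:
  ∫_{-π}^{π} sin(nx)^2 dx = π, ∫ cos(mx)^2 dx = π, and cross terms integrate to 0.
So ∫_{-π}^{π} f(x)^2 dx = 5^2 · π + 3^2 · π = (25 + 9)π.
Divide by 2π: (25 + 9)/2 = 17.
By Parseval, this equals Σ |c_n|^2.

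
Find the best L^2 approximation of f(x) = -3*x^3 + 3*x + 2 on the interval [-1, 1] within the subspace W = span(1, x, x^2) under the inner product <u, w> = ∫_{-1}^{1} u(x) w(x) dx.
g(x) = 6*x/5 + 2

The best approximation g ∈ W is the orthogonal projection of f onto W. Writing g = a_0 + a_1 x + a_2 x^2, the coefficients solve the normal equations G · a = b where
  G_{ij} = <φ_i, φ_j> and b_i = <f, φ_i>, with φ_0 = 1, φ_1 = x, φ_2 = x^2.
G =
  [2, 0, 2/3]
  [0, 2/3, 0]
  [2/3, 0, 2/5],
b = (4, 4/5, 4/3).
Solving gives a_0 = 2, a_1 = 6/5, a_2 = 0, so
  g(x) = 6*x/5 + 2.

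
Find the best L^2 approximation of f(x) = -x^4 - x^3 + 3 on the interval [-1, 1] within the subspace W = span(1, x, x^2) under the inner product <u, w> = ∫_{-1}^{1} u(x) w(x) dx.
g(x) = -6*x^2/7 - 3*x/5 + 108/35

The best approximation g ∈ W is the orthogonal projection of f onto W. Writing g = a_0 + a_1 x + a_2 x^2, the coefficients solve the normal equations G · a = b where
  G_{ij} = <φ_i, φ_j> and b_i = <f, φ_i>, with φ_0 = 1, φ_1 = x, φ_2 = x^2.
G =
  [2, 0, 2/3]
  [0, 2/3, 0]
  [2/3, 0, 2/5],
b = (28/5, -2/5, 12/7).
Solving gives a_0 = 108/35, a_1 = -3/5, a_2 = -6/7, so
  g(x) = -6*x^2/7 - 3*x/5 + 108/35.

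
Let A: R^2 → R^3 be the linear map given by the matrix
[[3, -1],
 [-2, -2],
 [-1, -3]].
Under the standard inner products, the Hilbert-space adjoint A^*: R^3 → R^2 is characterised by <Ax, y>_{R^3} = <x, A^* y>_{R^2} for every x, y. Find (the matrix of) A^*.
A^* = A^T =
[[3, -2, -1],
 [-1, -2, -3]]

For real matrices with standard dot products, the defining identity <Ax, y> = <x, A^* y> gives (Ax)^T y = x^T (A^*) y, i.e. x^T A^T y = x^T (A^*) y. Since this holds for all x, y, we must have A^* = A^T. Therefore
A^* =
[[3, -2, -1],
 [-1, -2, -3]].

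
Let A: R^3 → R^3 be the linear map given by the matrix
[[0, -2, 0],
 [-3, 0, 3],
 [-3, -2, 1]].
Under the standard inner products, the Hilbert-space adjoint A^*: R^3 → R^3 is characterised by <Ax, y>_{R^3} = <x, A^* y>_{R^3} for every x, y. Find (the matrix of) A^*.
A^* = A^T =
[[0, -3, -3],
 [-2, 0, -2],
 [0, 3, 1]]

For real matrices with standard dot products, the defining identity <Ax, y> = <x, A^* y> gives (Ax)^T y = x^T (A^*) y, i.e. x^T A^T y = x^T (A^*) y. Since this holds for all x, y, we must have A^* = A^T. Therefore
A^* =
[[0, -3, -3],
 [-2, 0, -2],
 [0, 3, 1]].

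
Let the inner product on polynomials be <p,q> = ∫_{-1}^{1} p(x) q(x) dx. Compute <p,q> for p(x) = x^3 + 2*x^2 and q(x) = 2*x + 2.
<p,q> = 52/15

Expand the product: p(x)·q(x) = 2*x^4 + 6*x^3 + 4*x^2.
∫_{-1}^{1} of each monomial x^k gives [2/(k+1) if k even, 0 if k odd]. Integrating term-by-term (or equivalently evaluating the antiderivative F(x) = 2*x^5/5 + 3*x^4/2 + 4*x^3/3 at the endpoints):
  F(1) − F(−1) = 97/30 − (-7/30) = 52/15.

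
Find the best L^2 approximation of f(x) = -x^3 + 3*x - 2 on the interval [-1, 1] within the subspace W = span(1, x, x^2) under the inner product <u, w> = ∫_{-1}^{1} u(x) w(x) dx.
g(x) = 12*x/5 - 2

The best approximation g ∈ W is the orthogonal projection of f onto W. Writing g = a_0 + a_1 x + a_2 x^2, the coefficients solve the normal equations G · a = b where
  G_{ij} = <φ_i, φ_j> and b_i = <f, φ_i>, with φ_0 = 1, φ_1 = x, φ_2 = x^2.
G =
  [2, 0, 2/3]
  [0, 2/3, 0]
  [2/3, 0, 2/5],
b = (-4, 8/5, -4/3).
Solving gives a_0 = -2, a_1 = 12/5, a_2 = 0, so
  g(x) = 12*x/5 - 2.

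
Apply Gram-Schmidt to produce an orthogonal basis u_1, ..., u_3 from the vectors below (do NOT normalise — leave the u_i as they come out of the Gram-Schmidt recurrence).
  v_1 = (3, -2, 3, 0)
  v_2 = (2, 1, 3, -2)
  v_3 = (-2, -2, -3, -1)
Orthogonal basis:
  u_1 = (3, -2, 3, 0)
  u_2 = (5/22, 24/11, 27/22, -2)
  u_3 = (-81/227, -369/227, -165/227, -513/227)

Apply the Gram-Schmidt recurrence
  u_1 = v_1
  u_i = v_i − Σ_{j<i} ((v_i · u_j) / (u_j · u_j)) · u_j.

Step by step this gives:
  u_1 = (3, -2, 3, 0)
  u_2 = (5/22, 24/11, 27/22, -2)
  u_3 = (-81/227, -369/227, -165/227, -513/227)

Orthogonality check:
  u_2 · u_1 = 0 (should be 0)
  u_3 · u_1 = 0 (should be 0)
  u_3 · u_2 = 0 (should be 0)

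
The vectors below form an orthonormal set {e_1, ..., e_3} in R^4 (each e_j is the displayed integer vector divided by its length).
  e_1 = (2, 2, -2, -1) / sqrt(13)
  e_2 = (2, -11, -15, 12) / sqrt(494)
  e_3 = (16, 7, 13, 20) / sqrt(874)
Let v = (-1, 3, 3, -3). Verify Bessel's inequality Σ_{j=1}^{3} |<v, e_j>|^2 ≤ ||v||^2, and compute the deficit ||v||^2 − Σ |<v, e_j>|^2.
Σ |<v, e_j>|^2 = 635/23; ||v||^2 = 28; deficit = 9/23

Write each e_j = u_j / sqrt(<u_j, u_j>) where u_j is the displayed integer vector. Then <v, e_j> = <v, u_j> / sqrt(<u_j, u_j>), so |<v, e_j>|^2 = <v, u_j>^2 / <u_j, u_j>.
Coefficients: <v, e_1> = 1/sqrt(13), <v, e_2> = -116/sqrt(494), <v, e_3> = -16/sqrt(874).
Square and sum: Σ |<v, e_j>|^2 = 635/23.
Compute ||v||^2 = v·v = 28.
Deficit = 28 − 635/23 = 9/23 ≥ 0, confirming Bessel's inequality. (The deficit equals ||v − Σ <v,e_j> e_j||^2, the squared distance from v to span{e_j}.)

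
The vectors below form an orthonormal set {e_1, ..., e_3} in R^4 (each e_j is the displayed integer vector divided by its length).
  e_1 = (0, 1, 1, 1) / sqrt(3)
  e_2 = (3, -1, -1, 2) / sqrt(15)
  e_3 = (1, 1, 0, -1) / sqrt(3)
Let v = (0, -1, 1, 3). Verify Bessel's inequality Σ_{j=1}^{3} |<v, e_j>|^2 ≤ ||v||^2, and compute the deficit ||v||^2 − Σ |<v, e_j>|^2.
Σ |<v, e_j>|^2 = 161/15; ||v||^2 = 11; deficit = 4/15

Write each e_j = u_j / sqrt(<u_j, u_j>) where u_j is the displayed integer vector. Then <v, e_j> = <v, u_j> / sqrt(<u_j, u_j>), so |<v, e_j>|^2 = <v, u_j>^2 / <u_j, u_j>.
Coefficients: <v, e_1> = 3/sqrt(3), <v, e_2> = 6/sqrt(15), <v, e_3> = -4/sqrt(3).
Square and sum: Σ |<v, e_j>|^2 = 161/15.
Compute ||v||^2 = v·v = 11.
Deficit = 11 − 161/15 = 4/15 ≥ 0, confirming Bessel's inequality. (The deficit equals ||v − Σ <v,e_j> e_j||^2, the squared distance from v to span{e_j}.)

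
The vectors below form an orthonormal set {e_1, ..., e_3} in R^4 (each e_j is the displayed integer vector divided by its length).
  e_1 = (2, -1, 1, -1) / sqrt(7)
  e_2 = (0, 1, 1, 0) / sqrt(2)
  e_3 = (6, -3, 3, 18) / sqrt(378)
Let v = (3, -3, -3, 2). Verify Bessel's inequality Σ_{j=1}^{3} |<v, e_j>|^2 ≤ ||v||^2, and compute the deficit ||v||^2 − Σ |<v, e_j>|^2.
Σ |<v, e_j>|^2 = 28; ||v||^2 = 31; deficit = 3

Write each e_j = u_j / sqrt(<u_j, u_j>) where u_j is the displayed integer vector. Then <v, e_j> = <v, u_j> / sqrt(<u_j, u_j>), so |<v, e_j>|^2 = <v, u_j>^2 / <u_j, u_j>.
Coefficients: <v, e_1> = 4/sqrt(7), <v, e_2> = -6/sqrt(2), <v, e_3> = 54/sqrt(378).
Square and sum: Σ |<v, e_j>|^2 = 28.
Compute ||v||^2 = v·v = 31.
Deficit = 31 − 28 = 3 ≥ 0, confirming Bessel's inequality. (The deficit equals ||v − Σ <v,e_j> e_j||^2, the squared distance from v to span{e_j}.)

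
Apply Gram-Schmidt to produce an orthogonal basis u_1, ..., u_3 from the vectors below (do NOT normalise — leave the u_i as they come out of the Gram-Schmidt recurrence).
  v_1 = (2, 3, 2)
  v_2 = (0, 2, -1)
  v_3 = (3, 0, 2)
Orthogonal basis:
  u_1 = (2, 3, 2)
  u_2 = (-8/17, 22/17, -25/17)
  u_3 = (91/69, -26/69, -52/69)

Apply the Gram-Schmidt recurrence
  u_1 = v_1
  u_i = v_i − Σ_{j<i} ((v_i · u_j) / (u_j · u_j)) · u_j.

Step by step this gives:
  u_1 = (2, 3, 2)
  u_2 = (-8/17, 22/17, -25/17)
  u_3 = (91/69, -26/69, -52/69)

Orthogonality check:
  u_2 · u_1 = 0 (should be 0)
  u_3 · u_1 = 0 (should be 0)
  u_3 · u_2 = 0 (should be 0)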